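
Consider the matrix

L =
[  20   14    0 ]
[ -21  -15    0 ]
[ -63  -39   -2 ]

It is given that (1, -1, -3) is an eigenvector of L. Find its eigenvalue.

Compute Lv: L·(1, -1, -3) = (6, -6, -18).
Since Lv = λv, compare component 1: 6 = λ·1, so λ = 6.

6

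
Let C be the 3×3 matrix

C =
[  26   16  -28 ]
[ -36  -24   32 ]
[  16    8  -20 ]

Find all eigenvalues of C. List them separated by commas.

-8, -6, -4

Compute the characteristic polynomial p(λ) = det(λI - C).
Expanding along the first row, p(λ) = λ^3 + 18λ^2 + 104λ + 192.
Since p(-6) = 0, λ = -6 is a root.
Factor out (λ + 6): p(λ) = (λ + 6)·(λ^2 + 12λ + 32).
The quadratic factors as (λ + 8)·(λ + 4).
Eigenvalues: -8, -6, -4.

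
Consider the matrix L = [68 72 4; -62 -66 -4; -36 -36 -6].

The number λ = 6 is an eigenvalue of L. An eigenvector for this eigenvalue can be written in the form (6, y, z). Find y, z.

-5, -3

We need (L - 6I)v = 0.
L - 6I = [[62, 72, 4], [-62, -72, -4], [-36, -36, -12]].
Row 1: (62)·6 + (72)·y + (4)·z = 0
Row 2: (-62)·6 + (-72)·y + (-4)·z = 0
Row 3: (-36)·6 + (-36)·y + (-12)·z = 0
Solving gives y = -5, z = -3.
Check: L·(6, -5, -3) = (36, -30, -18) = 6·(6, -5, -3).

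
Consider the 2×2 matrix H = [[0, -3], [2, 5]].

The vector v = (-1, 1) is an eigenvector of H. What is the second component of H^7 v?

First find the eigenvalue: Hv = (-3, 3) = 3·(-1, 1), so λ = 3.
Then H^7 v = λ^7·v = 3^7·(-1, 1) = 2187·(-1, 1) = (-2187, 2187).

2187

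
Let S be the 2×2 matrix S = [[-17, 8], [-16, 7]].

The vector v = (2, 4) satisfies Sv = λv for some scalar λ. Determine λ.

Compute Sv: S·(2, 4) = (-2, -4).
Since Sv = λv, compare component 1: -2 = λ·2, so λ = -1.

-1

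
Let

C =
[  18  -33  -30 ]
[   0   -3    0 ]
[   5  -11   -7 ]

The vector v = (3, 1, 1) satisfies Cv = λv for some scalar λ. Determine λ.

-3

Compute Cv: C·(3, 1, 1) = (-9, -3, -3).
Since Cv = λv, compare component 1: -9 = λ·3, so λ = -3.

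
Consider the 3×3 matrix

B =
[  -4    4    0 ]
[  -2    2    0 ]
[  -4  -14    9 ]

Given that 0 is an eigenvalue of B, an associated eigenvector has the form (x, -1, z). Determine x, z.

-1, -2

We need (B)v = 0.
B = [[-4, 4, 0], [-2, 2, 0], [-4, -14, 9]].
Row 1: (-4)·x + (4)·-1 + (0)·z = 0
Row 2: (-2)·x + (2)·-1 + (0)·z = 0
Row 3: (-4)·x + (-14)·-1 + (9)·z = 0
Solving gives x = -1, z = -2.
Check: B·(-1, -1, -2) = (0, 0, 0) = 0·(-1, -1, -2).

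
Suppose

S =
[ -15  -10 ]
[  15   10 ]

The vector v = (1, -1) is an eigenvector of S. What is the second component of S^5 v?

3125

First find the eigenvalue: Sv = (-5, 5) = -5·(1, -1), so λ = -5.
Then S^5 v = λ^5·v = (-5)^5·(1, -1) = -3125·(1, -1) = (-3125, 3125).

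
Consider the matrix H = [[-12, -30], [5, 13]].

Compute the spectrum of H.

det(H - rI) = (-12 - r)(13 - r) - (-30)·(5) = r^2 - r - 6.
This factors as (r + 2)·(r - 3) = 0.
Eigenvalues: -2, 3.

-2, 3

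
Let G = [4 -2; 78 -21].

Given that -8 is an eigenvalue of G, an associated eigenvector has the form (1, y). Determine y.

We need (G + 8I)v = 0.
G + 8I = [[12, -2], [78, -13]].
Row 1: (12)·1 + (-2)·y = 0
Row 2: (78)·1 + (-13)·y = 0
Solving gives y = 6.
Check: G·(1, 6) = (-8, -48) = -8·(1, 6).

6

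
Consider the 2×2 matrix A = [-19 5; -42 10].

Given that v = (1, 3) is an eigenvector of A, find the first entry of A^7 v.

-16384

First find the eigenvalue: Av = (-4, -12) = -4·(1, 3), so λ = -4.
Then A^7 v = λ^7·v = (-4)^7·(1, 3) = -16384·(1, 3) = (-16384, -49152).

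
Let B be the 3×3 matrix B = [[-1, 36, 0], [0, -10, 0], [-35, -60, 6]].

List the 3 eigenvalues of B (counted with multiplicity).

The characteristic polynomial is p(s) = det(sI - B).
Cofactor expansion gives p(s) = s^3 + 5s^2 - 56s - 60.
Try s = -1: p(-1) = 0, so -1 is a root.
Dividing by (s + 1) leaves s^2 + 4s - 60.
The quadratic factors as (s + 10)·(s - 6).
Eigenvalues: -10, -1, 6.

-10, -1, 6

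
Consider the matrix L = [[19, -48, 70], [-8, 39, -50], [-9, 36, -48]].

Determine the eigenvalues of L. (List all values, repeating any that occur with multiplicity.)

-3, 6, 7

The characteristic polynomial is p(λ) = det(λI - L).
Expanding the 3×3 determinant: p(λ) = λ^3 - 10λ^2 + 3λ + 126.
Rational-root test: λ = 7 gives p(7) = 0.
Factor out (λ - 7): p(λ) = (λ - 7)·(λ^2 - 3λ - 18).
The quadratic factors as (λ + 3)·(λ - 6).
Eigenvalues: -3, 6, 7.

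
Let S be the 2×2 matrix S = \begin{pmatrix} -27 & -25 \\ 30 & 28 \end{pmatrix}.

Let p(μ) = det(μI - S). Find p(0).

p(0) = det(0·I − S) = det(−S) = (−1)^2·det(S).
det(S) = -6, so p(0) = -6.

-6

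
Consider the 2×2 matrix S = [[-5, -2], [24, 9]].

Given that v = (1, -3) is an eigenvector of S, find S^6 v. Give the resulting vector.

(1, -3)

First find the eigenvalue: Sv = (1, -3) = 1·(1, -3), so λ = 1.
Then S^6 v = λ^6·v = 1^6·(1, -3) = 1·(1, -3) = (1, -3).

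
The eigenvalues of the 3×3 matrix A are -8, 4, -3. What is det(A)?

96

det(A) is the product of the eigenvalues: (-8) · (4) · (-3) = 96.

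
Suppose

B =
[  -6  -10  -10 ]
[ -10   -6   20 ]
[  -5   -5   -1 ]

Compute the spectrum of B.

-11, -6, 4

Set up det(sI - B) = 0.
Expanding the 3×3 determinant: p(s) = s^3 + 13s^2 - 2s - 264.
Since p(-6) = 0, s = -6 is a root.
Factor out (s + 6): p(s) = (s + 6)·(s^2 + 7s - 44).
The quadratic factors as (s + 11)·(s - 4).
Eigenvalues: -11, -6, 4.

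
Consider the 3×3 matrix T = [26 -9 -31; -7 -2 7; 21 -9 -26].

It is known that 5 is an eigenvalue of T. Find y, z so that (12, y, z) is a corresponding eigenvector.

-3, 9

We need (T - 5I)v = 0.
T - 5I = [[21, -9, -31], [-7, -7, 7], [21, -9, -31]].
Row 1: (21)·12 + (-9)·y + (-31)·z = 0
Row 2: (-7)·12 + (-7)·y + (7)·z = 0
Row 3: (21)·12 + (-9)·y + (-31)·z = 0
Solving gives y = -3, z = 9.
Check: T·(12, -3, 9) = (60, -15, 45) = 5·(12, -3, 9).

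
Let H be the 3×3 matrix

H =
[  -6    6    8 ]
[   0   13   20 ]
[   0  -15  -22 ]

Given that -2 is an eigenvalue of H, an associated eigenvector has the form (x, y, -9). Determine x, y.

0, 12

We need (H + 2I)v = 0.
H + 2I = [[-4, 6, 8], [0, 15, 20], [0, -15, -20]].
Row 1: (-4)·x + (6)·y + (8)·-9 = 0
Row 2: (0)·x + (15)·y + (20)·-9 = 0
Row 3: (0)·x + (-15)·y + (-20)·-9 = 0
Solving gives x = 0, y = 12.
Check: H·(0, 12, -9) = (0, -24, 18) = -2·(0, 12, -9).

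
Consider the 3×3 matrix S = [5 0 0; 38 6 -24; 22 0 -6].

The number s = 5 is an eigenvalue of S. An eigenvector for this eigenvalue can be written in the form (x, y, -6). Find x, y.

We need (S - 5I)v = 0.
S - 5I = [[0, 0, 0], [38, 1, -24], [22, 0, -11]].
Row 1: (0)·x + (0)·y + (0)·-6 = 0
Row 2: (38)·x + (1)·y + (-24)·-6 = 0
Row 3: (22)·x + (0)·y + (-11)·-6 = 0
Solving gives x = -3, y = -30.
Check: S·(-3, -30, -6) = (-15, -150, -30) = 5·(-3, -30, -6).

-3, -30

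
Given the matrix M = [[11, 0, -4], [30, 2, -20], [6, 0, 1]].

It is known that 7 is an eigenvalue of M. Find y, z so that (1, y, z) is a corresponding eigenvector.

We need (M - 7I)v = 0.
M - 7I = [[4, 0, -4], [30, -5, -20], [6, 0, -6]].
Row 1: (4)·1 + (0)·y + (-4)·z = 0
Row 2: (30)·1 + (-5)·y + (-20)·z = 0
Row 3: (6)·1 + (0)·y + (-6)·z = 0
Solving gives y = 2, z = 1.
Check: M·(1, 2, 1) = (7, 14, 7) = 7·(1, 2, 1).

2, 1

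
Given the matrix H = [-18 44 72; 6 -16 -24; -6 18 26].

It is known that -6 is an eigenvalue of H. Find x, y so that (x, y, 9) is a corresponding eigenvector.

We need (H + 6I)v = 0.
H + 6I = [[-12, 44, 72], [6, -10, -24], [-6, 18, 32]].
Row 1: (-12)·x + (44)·y + (72)·9 = 0
Row 2: (6)·x + (-10)·y + (-24)·9 = 0
Row 3: (-6)·x + (18)·y + (32)·9 = 0
Solving gives x = 21, y = -9.
Check: H·(21, -9, 9) = (-126, 54, -54) = -6·(21, -9, 9).

21, -9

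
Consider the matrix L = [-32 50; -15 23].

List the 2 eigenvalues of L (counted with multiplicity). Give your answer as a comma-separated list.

det(L - λI) = (-32 - λ)(23 - λ) - (50)·(-15) = λ^2 + 9λ + 14.
This factors as (λ + 7)·(λ + 2) = 0.
Eigenvalues: -7, -2.

-7, -2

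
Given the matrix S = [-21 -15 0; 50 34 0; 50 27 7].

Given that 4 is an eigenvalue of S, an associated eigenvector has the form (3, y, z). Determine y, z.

We need (S - 4I)v = 0.
S - 4I = [[-25, -15, 0], [50, 30, 0], [50, 27, 3]].
Row 1: (-25)·3 + (-15)·y + (0)·z = 0
Row 2: (50)·3 + (30)·y + (0)·z = 0
Row 3: (50)·3 + (27)·y + (3)·z = 0
Solving gives y = -5, z = -5.
Check: S·(3, -5, -5) = (12, -20, -20) = 4·(3, -5, -5).

-5, -5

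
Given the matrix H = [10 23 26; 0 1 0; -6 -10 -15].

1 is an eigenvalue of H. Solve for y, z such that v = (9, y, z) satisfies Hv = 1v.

We need (H - 1I)v = 0.
H - 1I = [[9, 23, 26], [0, 0, 0], [-6, -10, -16]].
Row 1: (9)·9 + (23)·y + (26)·z = 0
Row 2: (0)·9 + (0)·y + (0)·z = 0
Row 3: (-6)·9 + (-10)·y + (-16)·z = 0
Solving gives y = 1, z = -4.
Check: H·(9, 1, -4) = (9, 1, -4) = 1·(9, 1, -4).

1, -4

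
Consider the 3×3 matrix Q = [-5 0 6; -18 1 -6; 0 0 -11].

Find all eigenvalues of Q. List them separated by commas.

-11, -5, 1

Set up det(lambda·I - Q) = 0.
Cofactor expansion gives p(lambda) = lambda^3 + 15·lambda^2 + 39·lambda - 55.
Try lambda = 1: p(1) = 0, so 1 is a root.
Factor out (lambda - 1): p(lambda) = (lambda - 1)·(lambda^2 + 16·lambda + 55).
The quadratic factors as (lambda + 11)·(lambda + 5).
Eigenvalues: -11, -5, 1.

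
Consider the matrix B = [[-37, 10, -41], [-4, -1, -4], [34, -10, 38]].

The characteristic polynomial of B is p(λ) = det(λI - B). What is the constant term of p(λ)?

p(λ) = λ^3 - 13λ - 12.
The constant term is -12.

-12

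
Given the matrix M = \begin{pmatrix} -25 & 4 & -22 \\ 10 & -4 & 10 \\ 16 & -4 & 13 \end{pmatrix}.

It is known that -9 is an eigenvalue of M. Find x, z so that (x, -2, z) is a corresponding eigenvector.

5, -4

We need (M + 9I)v = 0.
M + 9I = [[-16, 4, -22], [10, 5, 10], [16, -4, 22]].
Row 1: (-16)·x + (4)·-2 + (-22)·z = 0
Row 2: (10)·x + (5)·-2 + (10)·z = 0
Row 3: (16)·x + (-4)·-2 + (22)·z = 0
Solving gives x = 5, z = -4.
Check: M·(5, -2, -4) = (-45, 18, 36) = -9·(5, -2, -4).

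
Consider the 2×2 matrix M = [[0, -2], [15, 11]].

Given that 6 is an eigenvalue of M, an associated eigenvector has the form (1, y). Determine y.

-3

We need (M - 6I)v = 0.
M - 6I = [[-6, -2], [15, 5]].
Row 1: (-6)·1 + (-2)·y = 0
Row 2: (15)·1 + (5)·y = 0
Solving gives y = -3.
Check: M·(1, -3) = (6, -18) = 6·(1, -3).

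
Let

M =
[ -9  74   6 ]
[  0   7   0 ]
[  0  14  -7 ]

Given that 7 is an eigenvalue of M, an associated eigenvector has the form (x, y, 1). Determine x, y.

We need (M - 7I)v = 0.
M - 7I = [[-16, 74, 6], [0, 0, 0], [0, 14, -14]].
Row 1: (-16)·x + (74)·y + (6)·1 = 0
Row 2: (0)·x + (0)·y + (0)·1 = 0
Row 3: (0)·x + (14)·y + (-14)·1 = 0
Solving gives x = 5, y = 1.
Check: M·(5, 1, 1) = (35, 7, 7) = 7·(5, 1, 1).

5, 1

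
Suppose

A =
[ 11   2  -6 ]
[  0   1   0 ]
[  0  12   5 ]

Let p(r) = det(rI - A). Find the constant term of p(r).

p(r) = r^3 - 17r^2 + 71r - 55.
The constant term is -55.

-55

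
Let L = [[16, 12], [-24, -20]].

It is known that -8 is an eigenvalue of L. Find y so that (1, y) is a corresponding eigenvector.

-2

We need (L + 8I)v = 0.
L + 8I = [[24, 12], [-24, -12]].
Row 1: (24)·1 + (12)·y = 0
Row 2: (-24)·1 + (-12)·y = 0
Solving gives y = -2.
Check: L·(1, -2) = (-8, 16) = -8·(1, -2).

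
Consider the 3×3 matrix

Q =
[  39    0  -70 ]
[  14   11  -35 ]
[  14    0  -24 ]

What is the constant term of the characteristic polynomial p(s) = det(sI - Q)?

-484

p(0) = det(0·I − Q) = det(−Q) = (−1)^3·det(Q).
det(Q) = 484, so p(0) = -484.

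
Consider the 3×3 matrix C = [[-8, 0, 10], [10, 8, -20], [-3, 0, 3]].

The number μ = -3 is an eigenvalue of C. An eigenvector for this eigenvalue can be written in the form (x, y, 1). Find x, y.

2, 0

We need (C + 3I)v = 0.
C + 3I = [[-5, 0, 10], [10, 11, -20], [-3, 0, 6]].
Row 1: (-5)·x + (0)·y + (10)·1 = 0
Row 2: (10)·x + (11)·y + (-20)·1 = 0
Row 3: (-3)·x + (0)·y + (6)·1 = 0
Solving gives x = 2, y = 0.
Check: C·(2, 0, 1) = (-6, 0, -3) = -3·(2, 0, 1).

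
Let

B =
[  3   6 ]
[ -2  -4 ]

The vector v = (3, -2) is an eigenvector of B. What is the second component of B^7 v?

2

First find the eigenvalue: Bv = (-3, 2) = -1·(3, -2), so λ = -1.
Then B^7 v = λ^7·v = (-1)^7·(3, -2) = -1·(3, -2) = (-3, 2).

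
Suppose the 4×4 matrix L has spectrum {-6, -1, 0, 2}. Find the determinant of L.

0

det(L) is the product of the eigenvalues: (-6) · (-1) · (0) · (2) = 0.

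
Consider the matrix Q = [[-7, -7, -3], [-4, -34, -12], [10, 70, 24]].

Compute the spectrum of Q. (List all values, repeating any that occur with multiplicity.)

Set up det(μI - Q) = 0.
Expanding the 3×3 determinant: p(μ) = μ^3 + 17μ^2 + 96μ + 180.
Since p(-5) = 0, μ = -5 is a root.
Factor out (μ + 5): p(μ) = (μ + 5)·(μ^2 + 12μ + 36).
The quadratic factor is (μ + 6)^2.
Eigenvalues: -6, -6, -5.

-6, -6, -5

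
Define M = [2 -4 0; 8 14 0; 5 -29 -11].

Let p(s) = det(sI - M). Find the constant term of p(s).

p(s) = s^3 - 5s^2 - 116s + 660.
The constant term is 660.

660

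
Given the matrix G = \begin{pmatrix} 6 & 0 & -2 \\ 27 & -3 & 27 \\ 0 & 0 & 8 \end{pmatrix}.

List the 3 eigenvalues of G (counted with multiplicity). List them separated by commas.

-3, 6, 8

Compute the characteristic polynomial p(μ) = det(μI - G).
Cofactor expansion gives p(μ) = μ^3 - 11μ^2 + 6μ + 144.
Rational-root test: μ = -3 gives p(-3) = 0.
Factor out (μ + 3): p(μ) = (μ + 3)·(μ^2 - 14μ + 48).
The quadratic factors as (μ - 6)·(μ - 8).
Eigenvalues: -3, 6, 8.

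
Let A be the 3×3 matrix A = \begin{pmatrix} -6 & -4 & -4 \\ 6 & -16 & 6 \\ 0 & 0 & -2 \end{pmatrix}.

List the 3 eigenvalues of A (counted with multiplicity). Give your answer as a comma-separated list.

Compute the characteristic polynomial p(r) = det(rI - A).
Cofactor expansion gives p(r) = r^3 + 24r^2 + 164r + 240.
Since p(-12) = 0, r = -12 is a root.
Factor out (r + 12): p(r) = (r + 12)·(r^2 + 12r + 20).
The quadratic factors as (r + 10)·(r + 2).
Eigenvalues: -12, -10, -2.

-12, -10, -2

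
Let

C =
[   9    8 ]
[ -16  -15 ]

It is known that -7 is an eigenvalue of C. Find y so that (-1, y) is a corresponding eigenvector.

2

We need (C + 7I)v = 0.
C + 7I = [[16, 8], [-16, -8]].
Row 1: (16)·-1 + (8)·y = 0
Row 2: (-16)·-1 + (-8)·y = 0
Solving gives y = 2.
Check: C·(-1, 2) = (7, -14) = -7·(-1, 2).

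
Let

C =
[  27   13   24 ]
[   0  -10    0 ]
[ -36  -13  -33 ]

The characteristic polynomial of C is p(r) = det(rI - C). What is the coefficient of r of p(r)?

33

p(r) = r^3 + 16r^2 + 33r - 270.
The coefficient of r is 33.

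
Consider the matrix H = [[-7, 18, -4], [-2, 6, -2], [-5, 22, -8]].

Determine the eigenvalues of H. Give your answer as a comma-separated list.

Compute the characteristic polynomial p(lambda) = det(lambda·I - H).
Expanding along the first row, p(lambda) = lambda^3 + 9·lambda^2 + 26·lambda + 24.
Rational-root test: lambda = -3 gives p(-3) = 0.
Dividing by (lambda + 3) leaves lambda^2 + 6·lambda + 8.
The quadratic factors as (lambda + 4)·(lambda + 2).
Eigenvalues: -4, -3, -2.

-4, -3, -2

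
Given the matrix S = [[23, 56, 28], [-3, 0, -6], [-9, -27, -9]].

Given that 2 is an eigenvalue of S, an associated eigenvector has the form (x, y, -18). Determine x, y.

40, -6

We need (S - 2I)v = 0.
S - 2I = [[21, 56, 28], [-3, -2, -6], [-9, -27, -11]].
Row 1: (21)·x + (56)·y + (28)·-18 = 0
Row 2: (-3)·x + (-2)·y + (-6)·-18 = 0
Row 3: (-9)·x + (-27)·y + (-11)·-18 = 0
Solving gives x = 40, y = -6.
Check: S·(40, -6, -18) = (80, -12, -36) = 2·(40, -6, -18).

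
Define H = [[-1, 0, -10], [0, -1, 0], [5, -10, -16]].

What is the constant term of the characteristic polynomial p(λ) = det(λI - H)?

p(0) = det(0·I − H) = det(−H) = (−1)^3·det(H).
det(H) = -66, so p(0) = 66.

66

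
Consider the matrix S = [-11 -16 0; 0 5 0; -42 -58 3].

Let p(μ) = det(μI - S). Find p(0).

165

p(0) = det(0·I − S) = det(−S) = (−1)^3·det(S).
det(S) = -165, so p(0) = 165.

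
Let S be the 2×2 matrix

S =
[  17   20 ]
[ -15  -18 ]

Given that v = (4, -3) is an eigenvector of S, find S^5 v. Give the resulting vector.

First find the eigenvalue: Sv = (8, -6) = 2·(4, -3), so λ = 2.
Then S^5 v = λ^5·v = 2^5·(4, -3) = 32·(4, -3) = (128, -96).

(128, -96)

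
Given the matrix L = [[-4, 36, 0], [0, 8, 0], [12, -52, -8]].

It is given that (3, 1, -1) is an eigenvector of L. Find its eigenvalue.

8

Compute Lv: L·(3, 1, -1) = (24, 8, -8).
Since Lv = λv, compare component 1: 24 = λ·3, so λ = 8.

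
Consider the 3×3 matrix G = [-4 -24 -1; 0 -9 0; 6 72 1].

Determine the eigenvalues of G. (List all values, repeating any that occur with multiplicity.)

-9, -2, -1

Set up det(λI - G) = 0.
Expanding the 3×3 determinant: p(λ) = λ^3 + 12λ^2 + 29λ + 18.
Since p(-2) = 0, λ = -2 is a root.
Factor out (λ + 2): p(λ) = (λ + 2)·(λ^2 + 10λ + 9).
The quadratic factors as (λ + 9)·(λ + 1).
Eigenvalues: -9, -2, -1.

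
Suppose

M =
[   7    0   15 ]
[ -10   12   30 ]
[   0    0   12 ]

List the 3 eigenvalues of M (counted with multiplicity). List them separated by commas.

Compute the characteristic polynomial p(λ) = det(λI - M).
Cofactor expansion gives p(λ) = λ^3 - 31λ^2 + 312λ - 1008.
Try λ = 12: p(12) = 0, so 12 is a root.
Factor out (λ - 12): p(λ) = (λ - 12)·(λ^2 - 19λ + 84).
The quadratic factors as (λ - 7)·(λ - 12).
Eigenvalues: 7, 12, 12.

7, 12, 12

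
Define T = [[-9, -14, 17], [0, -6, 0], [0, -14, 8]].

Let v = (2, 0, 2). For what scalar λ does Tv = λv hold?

8

Compute Tv: T·(2, 0, 2) = (16, 0, 16).
Since Tv = λv, compare component 1: 16 = λ·2, so λ = 8.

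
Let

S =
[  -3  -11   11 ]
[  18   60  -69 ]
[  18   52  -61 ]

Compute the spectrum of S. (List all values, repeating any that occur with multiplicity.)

-9, -3, 8

Compute the characteristic polynomial p(lambda) = det(lambda·I - S).
Expanding along the first row, p(lambda) = lambda^3 + 4·lambda^2 - 69·lambda - 216.
Rational-root test: lambda = 8 gives p(8) = 0.
Dividing by (lambda - 8) leaves lambda^2 + 12·lambda + 27.
The quadratic factors as (lambda + 9)·(lambda + 3).
Eigenvalues: -9, -3, 8.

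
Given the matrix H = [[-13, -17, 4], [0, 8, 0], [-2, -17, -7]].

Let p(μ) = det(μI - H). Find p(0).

-792

p(0) = det(0·I − H) = det(−H) = (−1)^3·det(H).
det(H) = 792, so p(0) = -792.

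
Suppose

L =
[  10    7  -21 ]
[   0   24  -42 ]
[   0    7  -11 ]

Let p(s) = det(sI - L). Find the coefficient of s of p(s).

160

p(s) = s^3 - 23s^2 + 160s - 300.
The coefficient of s is 160.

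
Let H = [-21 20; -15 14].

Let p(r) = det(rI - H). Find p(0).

p(0) = det(0·I − H) = det(−H) = (−1)^2·det(H).
det(H) = 6, so p(0) = 6.

6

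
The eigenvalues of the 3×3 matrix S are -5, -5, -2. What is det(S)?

-50

det(S) is the product of the eigenvalues: (-5) · (-5) · (-2) = -50.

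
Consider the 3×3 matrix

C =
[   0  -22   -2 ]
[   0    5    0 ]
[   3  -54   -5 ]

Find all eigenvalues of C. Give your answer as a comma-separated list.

-3, -2, 5

Compute the characteristic polynomial p(r) = det(rI - C).
Expanding the 3×3 determinant: p(r) = r^3 - 19r - 30.
Since p(-3) = 0, r = -3 is a root.
Dividing by (r + 3) leaves r^2 - 3r - 10.
The quadratic factors as (r + 2)·(r - 5).
Eigenvalues: -3, -2, 5.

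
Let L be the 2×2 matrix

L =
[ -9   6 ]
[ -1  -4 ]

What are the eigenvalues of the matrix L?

det(L - sI) = (-9 - s)(-4 - s) - (6)·(-1) = s^2 + 13s + 42.
This factors as (s + 7)·(s + 6) = 0.
Eigenvalues: -7, -6.

-7, -6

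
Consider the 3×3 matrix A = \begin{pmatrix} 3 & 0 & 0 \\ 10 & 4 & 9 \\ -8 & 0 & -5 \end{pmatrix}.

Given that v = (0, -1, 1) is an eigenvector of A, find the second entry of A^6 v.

First find the eigenvalue: Av = (0, 5, -5) = -5·(0, -1, 1), so λ = -5.
Then A^6 v = λ^6·v = (-5)^6·(0, -1, 1) = 15625·(0, -1, 1) = (0, -15625, 15625).

-15625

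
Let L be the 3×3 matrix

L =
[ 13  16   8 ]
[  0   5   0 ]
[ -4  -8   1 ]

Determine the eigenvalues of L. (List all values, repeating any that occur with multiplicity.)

5, 5, 9

Compute the characteristic polynomial p(μ) = det(μI - L).
Expanding the 3×3 determinant: p(μ) = μ^3 - 19μ^2 + 115μ - 225.
Try μ = 9: p(9) = 0, so 9 is a root.
Dividing by (μ - 9) leaves μ^2 - 10μ + 25.
The quadratic factor is (μ - 5)^2.
Eigenvalues: 5, 5, 9.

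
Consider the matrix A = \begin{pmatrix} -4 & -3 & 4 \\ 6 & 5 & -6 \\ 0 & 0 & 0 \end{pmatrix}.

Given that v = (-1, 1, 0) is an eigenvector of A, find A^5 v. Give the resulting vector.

First find the eigenvalue: Av = (1, -1, 0) = -1·(-1, 1, 0), so λ = -1.
Then A^5 v = λ^5·v = (-1)^5·(-1, 1, 0) = -1·(-1, 1, 0) = (1, -1, 0).

(1, -1, 0)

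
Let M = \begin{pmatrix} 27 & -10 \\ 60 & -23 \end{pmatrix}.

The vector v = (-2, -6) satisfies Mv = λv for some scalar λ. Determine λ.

-3

Compute Mv: M·(-2, -6) = (6, 18).
Since Mv = λv, compare component 1: 6 = λ·-2, so λ = -3.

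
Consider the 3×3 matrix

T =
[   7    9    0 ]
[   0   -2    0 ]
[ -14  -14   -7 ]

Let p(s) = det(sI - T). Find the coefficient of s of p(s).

-49

p(s) = s^3 + 2s^2 - 49s - 98.
The coefficient of s is -49.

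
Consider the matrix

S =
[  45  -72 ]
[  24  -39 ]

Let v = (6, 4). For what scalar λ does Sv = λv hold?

-3

Compute Sv: S·(6, 4) = (-18, -12).
Since Sv = λv, compare component 1: -18 = λ·6, so λ = -3.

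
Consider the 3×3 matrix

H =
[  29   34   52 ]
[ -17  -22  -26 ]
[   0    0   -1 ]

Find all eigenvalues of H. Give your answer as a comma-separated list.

The characteristic polynomial is p(s) = det(sI - H).
Cofactor expansion gives p(s) = s^3 - 6s^2 - 67s - 60.
Try s = -5: p(-5) = 0, so -5 is a root.
Factor out (s + 5): p(s) = (s + 5)·(s^2 - 11s - 12).
The quadratic factors as (s + 1)·(s - 12).
Eigenvalues: -5, -1, 12.

-5, -1, 12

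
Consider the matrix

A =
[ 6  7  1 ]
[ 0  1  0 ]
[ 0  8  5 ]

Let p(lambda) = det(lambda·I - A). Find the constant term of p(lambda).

p(lambda) = lambda^3 - 12·lambda^2 + 41·lambda - 30.
The constant term is -30.

-30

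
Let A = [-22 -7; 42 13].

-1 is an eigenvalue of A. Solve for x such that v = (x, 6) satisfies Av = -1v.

-2

We need (A + 1I)v = 0.
A + 1I = [[-21, -7], [42, 14]].
Row 1: (-21)·x + (-7)·6 = 0
Row 2: (42)·x + (14)·6 = 0
Solving gives x = -2.
Check: A·(-2, 6) = (2, -6) = -1·(-2, 6).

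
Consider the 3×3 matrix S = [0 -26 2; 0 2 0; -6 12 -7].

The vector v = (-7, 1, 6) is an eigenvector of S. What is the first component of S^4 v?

-112

First find the eigenvalue: Sv = (-14, 2, 12) = 2·(-7, 1, 6), so λ = 2.
Then S^4 v = λ^4·v = 2^4·(-7, 1, 6) = 16·(-7, 1, 6) = (-112, 16, 96).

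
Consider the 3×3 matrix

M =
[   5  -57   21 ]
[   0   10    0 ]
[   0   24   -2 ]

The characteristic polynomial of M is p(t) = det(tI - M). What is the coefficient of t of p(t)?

p(t) = t^3 - 13t^2 + 20t + 100.
The coefficient of t is 20.

20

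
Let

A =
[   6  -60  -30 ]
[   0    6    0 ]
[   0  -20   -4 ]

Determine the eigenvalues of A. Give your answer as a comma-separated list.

-4, 6, 6

The characteristic polynomial is p(λ) = det(λI - A).
Cofactor expansion gives p(λ) = λ^3 - 8λ^2 - 12λ + 144.
Rational-root test: λ = 6 gives p(6) = 0.
Factor out (λ - 6): p(λ) = (λ - 6)·(λ^2 - 2λ - 24).
The quadratic factors as (λ + 4)·(λ - 6).
Eigenvalues: -4, 6, 6.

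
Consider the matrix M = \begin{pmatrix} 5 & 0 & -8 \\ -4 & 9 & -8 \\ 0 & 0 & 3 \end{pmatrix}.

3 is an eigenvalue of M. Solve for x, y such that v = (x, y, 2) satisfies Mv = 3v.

8, 8

We need (M - 3I)v = 0.
M - 3I = [[2, 0, -8], [-4, 6, -8], [0, 0, 0]].
Row 1: (2)·x + (0)·y + (-8)·2 = 0
Row 2: (-4)·x + (6)·y + (-8)·2 = 0
Row 3: (0)·x + (0)·y + (0)·2 = 0
Solving gives x = 8, y = 8.
Check: M·(8, 8, 2) = (24, 24, 6) = 3·(8, 8, 2).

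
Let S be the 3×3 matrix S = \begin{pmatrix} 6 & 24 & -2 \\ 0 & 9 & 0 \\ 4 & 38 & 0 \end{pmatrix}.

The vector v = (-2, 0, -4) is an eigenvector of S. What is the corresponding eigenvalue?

2

Compute Sv: S·(-2, 0, -4) = (-4, 0, -8).
Since Sv = λv, compare component 1: -4 = λ·-2, so λ = 2.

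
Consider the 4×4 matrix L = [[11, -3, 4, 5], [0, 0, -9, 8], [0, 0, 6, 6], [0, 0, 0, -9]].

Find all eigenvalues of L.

-9, 0, 6, 11

L is upper triangular, so its eigenvalues are the diagonal entries.
Diagonal: 11, 0, 6, -9.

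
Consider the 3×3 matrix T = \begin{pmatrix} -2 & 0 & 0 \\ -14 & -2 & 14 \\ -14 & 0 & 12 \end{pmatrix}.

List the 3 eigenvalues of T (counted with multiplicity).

Compute the characteristic polynomial p(lambda) = det(lambda·I - T).
Expanding the 3×3 determinant: p(lambda) = lambda^3 - 8·lambda^2 - 44·lambda - 48.
Rational-root test: lambda = -2 gives p(-2) = 0.
Factor out (lambda + 2): p(lambda) = (lambda + 2)·(lambda^2 - 10·lambda - 24).
The quadratic factors as (lambda + 2)·(lambda - 12).
Eigenvalues: -2, -2, 12.

-2, -2, 12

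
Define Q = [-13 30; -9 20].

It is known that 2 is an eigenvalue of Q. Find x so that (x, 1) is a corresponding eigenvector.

We need (Q - 2I)v = 0.
Q - 2I = [[-15, 30], [-9, 18]].
Row 1: (-15)·x + (30)·1 = 0
Row 2: (-9)·x + (18)·1 = 0
Solving gives x = 2.
Check: Q·(2, 1) = (4, 2) = 2·(2, 1).

2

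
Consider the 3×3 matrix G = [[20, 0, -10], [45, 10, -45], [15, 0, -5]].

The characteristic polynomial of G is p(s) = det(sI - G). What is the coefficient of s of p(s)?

p(s) = s^3 - 25s^2 + 200s - 500.
The coefficient of s is 200.

200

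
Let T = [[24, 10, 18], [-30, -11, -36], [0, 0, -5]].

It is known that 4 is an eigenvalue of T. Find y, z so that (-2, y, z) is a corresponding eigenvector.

4, 0

We need (T - 4I)v = 0.
T - 4I = [[20, 10, 18], [-30, -15, -36], [0, 0, -9]].
Row 1: (20)·-2 + (10)·y + (18)·z = 0
Row 2: (-30)·-2 + (-15)·y + (-36)·z = 0
Row 3: (0)·-2 + (0)·y + (-9)·z = 0
Solving gives y = 4, z = 0.
Check: T·(-2, 4, 0) = (-8, 16, 0) = 4·(-2, 4, 0).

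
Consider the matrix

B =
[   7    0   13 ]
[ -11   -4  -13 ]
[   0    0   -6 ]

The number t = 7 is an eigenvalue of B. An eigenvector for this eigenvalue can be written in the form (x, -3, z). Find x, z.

We need (B - 7I)v = 0.
B - 7I = [[0, 0, 13], [-11, -11, -13], [0, 0, -13]].
Row 1: (0)·x + (0)·-3 + (13)·z = 0
Row 2: (-11)·x + (-11)·-3 + (-13)·z = 0
Row 3: (0)·x + (0)·-3 + (-13)·z = 0
Solving gives x = 3, z = 0.
Check: B·(3, -3, 0) = (21, -21, 0) = 7·(3, -3, 0).

3, 0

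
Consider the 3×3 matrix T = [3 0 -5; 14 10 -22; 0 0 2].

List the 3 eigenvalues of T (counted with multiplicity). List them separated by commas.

Compute the characteristic polynomial p(lambda) = det(lambda·I - T).
Expanding along the first row, p(lambda) = lambda^3 - 15·lambda^2 + 56·lambda - 60.
Since p(10) = 0, lambda = 10 is a root.
Dividing by (lambda - 10) leaves lambda^2 - 5·lambda + 6.
The quadratic factors as (lambda - 2)·(lambda - 3).
Eigenvalues: 2, 3, 10.

2, 3, 10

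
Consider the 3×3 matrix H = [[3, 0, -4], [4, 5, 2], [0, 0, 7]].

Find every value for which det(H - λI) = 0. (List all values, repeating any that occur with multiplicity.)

3, 5, 7

Set up det(sI - H) = 0.
Expanding along the first row, p(s) = s^3 - 15s^2 + 71s - 105.
Since p(5) = 0, s = 5 is a root.
Dividing by (s - 5) leaves s^2 - 10s + 21.
The quadratic factors as (s - 3)·(s - 7).
Eigenvalues: 3, 5, 7.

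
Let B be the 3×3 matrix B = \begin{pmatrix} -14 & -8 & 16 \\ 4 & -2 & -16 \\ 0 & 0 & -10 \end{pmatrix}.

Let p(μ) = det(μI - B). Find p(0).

600

p(0) = det(0·I − B) = det(−B) = (−1)^3·det(B).
det(B) = -600, so p(0) = 600.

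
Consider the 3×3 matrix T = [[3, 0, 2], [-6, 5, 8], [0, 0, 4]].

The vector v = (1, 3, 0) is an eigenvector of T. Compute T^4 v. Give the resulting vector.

First find the eigenvalue: Tv = (3, 9, 0) = 3·(1, 3, 0), so λ = 3.
Then T^4 v = λ^4·v = 3^4·(1, 3, 0) = 81·(1, 3, 0) = (81, 243, 0).

(81, 243, 0)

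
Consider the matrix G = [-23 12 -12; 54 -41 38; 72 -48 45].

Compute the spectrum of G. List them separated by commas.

The characteristic polynomial is p(t) = det(tI - G).
Expanding along the first row, p(t) = t^3 + 19t^2 + 103t + 165.
Rational-root test: t = -11 gives p(-11) = 0.
Dividing by (t + 11) leaves t^2 + 8t + 15.
The quadratic factors as (t + 5)·(t + 3).
Eigenvalues: -11, -5, -3.

-11, -5, -3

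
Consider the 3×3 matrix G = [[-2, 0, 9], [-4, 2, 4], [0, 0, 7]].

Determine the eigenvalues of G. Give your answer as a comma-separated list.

-2, 2, 7

Set up det(μI - G) = 0.
Cofactor expansion gives p(μ) = μ^3 - 7μ^2 - 4μ + 28.
Try μ = -2: p(-2) = 0, so -2 is a root.
Dividing by (μ + 2) leaves μ^2 - 9μ + 14.
The quadratic factors as (μ - 2)·(μ - 7).
Eigenvalues: -2, 2, 7.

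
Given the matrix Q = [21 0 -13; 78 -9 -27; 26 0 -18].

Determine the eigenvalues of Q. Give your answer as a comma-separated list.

Set up det(rI - Q) = 0.
Expanding the 3×3 determinant: p(r) = r^3 + 6r^2 - 67r - 360.
Rational-root test: r = 8 gives p(8) = 0.
Factor out (r - 8): p(r) = (r - 8)·(r^2 + 14r + 45).
The quadratic factors as (r + 9)·(r + 5).
Eigenvalues: -9, -5, 8.

-9, -5, 8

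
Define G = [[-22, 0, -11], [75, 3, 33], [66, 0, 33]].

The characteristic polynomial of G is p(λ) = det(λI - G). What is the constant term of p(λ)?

p(λ) = λ^3 - 14λ^2 + 33λ.
The constant term is 0.

0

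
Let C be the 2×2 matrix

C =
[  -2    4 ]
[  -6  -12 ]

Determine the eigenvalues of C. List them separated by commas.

det(C - λI) = (-2 - λ)(-12 - λ) - (4)·(-6) = λ^2 + 14λ + 48.
This factors as (λ + 8)·(λ + 6) = 0.
Eigenvalues: -8, -6.

-8, -6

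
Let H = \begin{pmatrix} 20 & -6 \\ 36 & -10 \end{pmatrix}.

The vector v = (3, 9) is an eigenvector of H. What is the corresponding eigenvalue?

Compute Hv: H·(3, 9) = (6, 18).
Since Hv = λv, compare component 1: 6 = λ·3, so λ = 2.

2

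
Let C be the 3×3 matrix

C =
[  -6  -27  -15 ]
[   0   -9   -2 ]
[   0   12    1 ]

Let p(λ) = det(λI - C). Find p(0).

p(0) = det(0·I − C) = det(−C) = (−1)^3·det(C).
det(C) = -90, so p(0) = 90.

90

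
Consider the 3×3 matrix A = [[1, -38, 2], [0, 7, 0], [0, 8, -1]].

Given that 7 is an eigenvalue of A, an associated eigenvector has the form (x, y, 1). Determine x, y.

We need (A - 7I)v = 0.
A - 7I = [[-6, -38, 2], [0, 0, 0], [0, 8, -8]].
Row 1: (-6)·x + (-38)·y + (2)·1 = 0
Row 2: (0)·x + (0)·y + (0)·1 = 0
Row 3: (0)·x + (8)·y + (-8)·1 = 0
Solving gives x = -6, y = 1.
Check: A·(-6, 1, 1) = (-42, 7, 7) = 7·(-6, 1, 1).

-6, 1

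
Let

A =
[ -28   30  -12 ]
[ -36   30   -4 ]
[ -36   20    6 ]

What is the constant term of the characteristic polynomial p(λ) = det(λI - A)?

800

p(0) = det(0·I − A) = det(−A) = (−1)^3·det(A).
det(A) = -800, so p(0) = 800.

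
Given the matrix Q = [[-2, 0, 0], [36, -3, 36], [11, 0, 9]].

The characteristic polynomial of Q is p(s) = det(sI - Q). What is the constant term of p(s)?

-54

p(s) = s^3 - 4s^2 - 39s - 54.
The constant term is -54.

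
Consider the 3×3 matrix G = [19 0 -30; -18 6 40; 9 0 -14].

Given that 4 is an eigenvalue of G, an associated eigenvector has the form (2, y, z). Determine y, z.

We need (G - 4I)v = 0.
G - 4I = [[15, 0, -30], [-18, 2, 40], [9, 0, -18]].
Row 1: (15)·2 + (0)·y + (-30)·z = 0
Row 2: (-18)·2 + (2)·y + (40)·z = 0
Row 3: (9)·2 + (0)·y + (-18)·z = 0
Solving gives y = -2, z = 1.
Check: G·(2, -2, 1) = (8, -8, 4) = 4·(2, -2, 1).

-2, 1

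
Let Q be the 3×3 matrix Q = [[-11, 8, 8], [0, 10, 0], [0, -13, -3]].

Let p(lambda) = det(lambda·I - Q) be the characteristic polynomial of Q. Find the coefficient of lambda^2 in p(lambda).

4

The coefficient of lambda^2 of det(lambda·I - Q) is −trace(Q).
trace(Q) = (-11) + (10) + (-3) = -4, so the coefficient is 4.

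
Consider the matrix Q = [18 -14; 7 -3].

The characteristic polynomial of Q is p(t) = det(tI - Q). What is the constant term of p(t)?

44

p(t) = t^2 - 15t + 44.
The constant term is 44.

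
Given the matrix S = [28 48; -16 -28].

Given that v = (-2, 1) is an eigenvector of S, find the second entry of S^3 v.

First find the eigenvalue: Sv = (-8, 4) = 4·(-2, 1), so λ = 4.
Then S^3 v = λ^3·v = 4^3·(-2, 1) = 64·(-2, 1) = (-128, 64).

64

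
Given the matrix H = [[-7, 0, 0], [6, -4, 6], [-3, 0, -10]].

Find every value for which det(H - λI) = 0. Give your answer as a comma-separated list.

Set up det(μI - H) = 0.
Expanding along the first row, p(μ) = μ^3 + 21μ^2 + 138μ + 280.
Rational-root test: μ = -10 gives p(-10) = 0.
Factor out (μ + 10): p(μ) = (μ + 10)·(μ^2 + 11μ + 28).
The quadratic factors as (μ + 7)·(μ + 4).
Eigenvalues: -10, -7, -4.

-10, -7, -4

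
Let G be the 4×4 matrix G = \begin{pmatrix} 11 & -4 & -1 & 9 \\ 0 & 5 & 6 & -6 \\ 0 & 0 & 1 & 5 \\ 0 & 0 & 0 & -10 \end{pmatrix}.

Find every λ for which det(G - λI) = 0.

-10, 1, 5, 11

G is upper triangular, so its eigenvalues are the diagonal entries.
Diagonal: 11, 5, 1, -10.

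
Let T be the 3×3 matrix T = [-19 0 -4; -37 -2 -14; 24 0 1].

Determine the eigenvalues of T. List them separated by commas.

-11, -7, -2

The characteristic polynomial is p(lambda) = det(lambda·I - T).
Expanding the 3×3 determinant: p(lambda) = lambda^3 + 20·lambda^2 + 113·lambda + 154.
Try lambda = -7: p(-7) = 0, so -7 is a root.
Dividing by (lambda + 7) leaves lambda^2 + 13·lambda + 22.
The quadratic factors as (lambda + 11)·(lambda + 2).
Eigenvalues: -11, -7, -2.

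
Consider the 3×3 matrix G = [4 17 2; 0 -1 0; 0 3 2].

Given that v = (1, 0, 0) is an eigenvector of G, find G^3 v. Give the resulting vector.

(64, 0, 0)

First find the eigenvalue: Gv = (4, 0, 0) = 4·(1, 0, 0), so λ = 4.
Then G^3 v = λ^3·v = 4^3·(1, 0, 0) = 64·(1, 0, 0) = (64, 0, 0).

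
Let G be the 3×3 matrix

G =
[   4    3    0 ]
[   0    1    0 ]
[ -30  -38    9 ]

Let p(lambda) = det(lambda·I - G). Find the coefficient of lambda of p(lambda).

49

p(lambda) = lambda^3 - 14·lambda^2 + 49·lambda - 36.
The coefficient of lambda is 49.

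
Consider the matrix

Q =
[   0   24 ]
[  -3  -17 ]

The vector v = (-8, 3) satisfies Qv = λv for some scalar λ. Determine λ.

Compute Qv: Q·(-8, 3) = (72, -27).
Since Qv = λv, compare component 1: 72 = λ·-8, so λ = -9.

-9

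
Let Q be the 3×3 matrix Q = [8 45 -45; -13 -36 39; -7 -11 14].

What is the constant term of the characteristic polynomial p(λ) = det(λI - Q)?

-210

p(0) = det(0·I − Q) = det(−Q) = (−1)^3·det(Q).
det(Q) = 210, so p(0) = -210.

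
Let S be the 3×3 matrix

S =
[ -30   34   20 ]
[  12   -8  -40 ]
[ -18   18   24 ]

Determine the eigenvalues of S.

Compute the characteristic polynomial p(λ) = det(λI - S).
Expanding the 3×3 determinant: p(λ) = λ^3 + 14λ^2 - 288.
Since p(4) = 0, λ = 4 is a root.
Dividing by (λ - 4) leaves λ^2 + 18λ + 72.
The quadratic factors as (λ + 12)·(λ + 6).
Eigenvalues: -12, -6, 4.

-12, -6, 4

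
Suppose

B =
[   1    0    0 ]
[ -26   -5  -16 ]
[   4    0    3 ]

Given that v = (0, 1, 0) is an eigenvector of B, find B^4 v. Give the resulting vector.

(0, 625, 0)

First find the eigenvalue: Bv = (0, -5, 0) = -5·(0, 1, 0), so λ = -5.
Then B^4 v = λ^4·v = (-5)^4·(0, 1, 0) = 625·(0, 1, 0) = (0, 625, 0).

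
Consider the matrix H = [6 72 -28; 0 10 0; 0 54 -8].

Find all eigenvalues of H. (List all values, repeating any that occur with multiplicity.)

-8, 6, 10

Set up det(μI - H) = 0.
Cofactor expansion gives p(μ) = μ^3 - 8μ^2 - 68μ + 480.
Rational-root test: μ = 6 gives p(6) = 0.
Factor out (μ - 6): p(μ) = (μ - 6)·(μ^2 - 2μ - 80).
The quadratic factors as (μ + 8)·(μ - 10).
Eigenvalues: -8, 6, 10.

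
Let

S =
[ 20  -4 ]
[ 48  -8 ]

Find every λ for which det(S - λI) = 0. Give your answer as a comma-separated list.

4, 8

det(S - sI) = (20 - s)(-8 - s) - (-4)·(48) = s^2 - 12s + 32.
This factors as (s - 4)·(s - 8) = 0.
Eigenvalues: 4, 8.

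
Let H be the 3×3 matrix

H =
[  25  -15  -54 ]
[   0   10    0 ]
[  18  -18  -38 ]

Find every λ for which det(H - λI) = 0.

The characteristic polynomial is p(λ) = det(λI - H).
Expanding along the first row, p(λ) = λ^3 + 3λ^2 - 108λ - 220.
Try λ = 10: p(10) = 0, so 10 is a root.
Dividing by (λ - 10) leaves λ^2 + 13λ + 22.
The quadratic factors as (λ + 11)·(λ + 2).
Eigenvalues: -11, -2, 10.

-11, -2, 10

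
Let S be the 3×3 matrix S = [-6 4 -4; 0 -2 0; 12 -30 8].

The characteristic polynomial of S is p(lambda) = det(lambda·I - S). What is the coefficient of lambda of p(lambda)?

-4

p(lambda) = lambda^3 - 4·lambda.
The coefficient of lambda is -4.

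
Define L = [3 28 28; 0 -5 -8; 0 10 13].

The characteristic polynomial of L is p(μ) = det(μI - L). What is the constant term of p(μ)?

p(μ) = μ^3 - 11μ^2 + 39μ - 45.
The constant term is -45.

-45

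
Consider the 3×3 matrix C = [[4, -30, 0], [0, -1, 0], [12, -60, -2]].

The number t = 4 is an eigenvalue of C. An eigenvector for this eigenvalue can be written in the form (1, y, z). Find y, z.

We need (C - 4I)v = 0.
C - 4I = [[0, -30, 0], [0, -5, 0], [12, -60, -6]].
Row 1: (0)·1 + (-30)·y + (0)·z = 0
Row 2: (0)·1 + (-5)·y + (0)·z = 0
Row 3: (12)·1 + (-60)·y + (-6)·z = 0
Solving gives y = 0, z = 2.
Check: C·(1, 0, 2) = (4, 0, 8) = 4·(1, 0, 2).

0, 2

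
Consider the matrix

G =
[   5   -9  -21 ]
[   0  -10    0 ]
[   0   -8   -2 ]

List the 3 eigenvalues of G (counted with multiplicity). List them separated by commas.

-10, -2, 5

The characteristic polynomial is p(λ) = det(λI - G).
Cofactor expansion gives p(λ) = λ^3 + 7λ^2 - 40λ - 100.
Since p(5) = 0, λ = 5 is a root.
Dividing by (λ - 5) leaves λ^2 + 12λ + 20.
The quadratic factors as (λ + 10)·(λ + 2).
Eigenvalues: -10, -2, 5.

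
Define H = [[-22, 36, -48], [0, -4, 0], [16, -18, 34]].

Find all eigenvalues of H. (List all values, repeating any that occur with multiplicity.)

-4, 2, 10

Set up det(μI - H) = 0.
Cofactor expansion gives p(μ) = μ^3 - 8μ^2 - 28μ + 80.
Rational-root test: μ = 2 gives p(2) = 0.
Factor out (μ - 2): p(μ) = (μ - 2)·(μ^2 - 6μ - 40).
The quadratic factors as (μ + 4)·(μ - 10).
Eigenvalues: -4, 2, 10.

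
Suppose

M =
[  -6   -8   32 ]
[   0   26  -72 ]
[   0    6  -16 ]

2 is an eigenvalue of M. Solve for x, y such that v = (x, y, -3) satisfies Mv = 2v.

We need (M - 2I)v = 0.
M - 2I = [[-8, -8, 32], [0, 24, -72], [0, 6, -18]].
Row 1: (-8)·x + (-8)·y + (32)·-3 = 0
Row 2: (0)·x + (24)·y + (-72)·-3 = 0
Row 3: (0)·x + (6)·y + (-18)·-3 = 0
Solving gives x = -3, y = -9.
Check: M·(-3, -9, -3) = (-6, -18, -6) = 2·(-3, -9, -3).

-3, -9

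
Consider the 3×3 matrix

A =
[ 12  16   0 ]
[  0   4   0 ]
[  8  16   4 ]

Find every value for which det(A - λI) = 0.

Set up det(lambda·I - A) = 0.
Cofactor expansion gives p(lambda) = lambda^3 - 20·lambda^2 + 112·lambda - 192.
Since p(4) = 0, lambda = 4 is a root.
Dividing by (lambda - 4) leaves lambda^2 - 16·lambda + 48.
The quadratic factors as (lambda - 4)·(lambda - 12).
Eigenvalues: 4, 4, 12.

4, 4, 12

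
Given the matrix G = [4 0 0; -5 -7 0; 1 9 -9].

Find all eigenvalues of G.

G is lower triangular, so its eigenvalues are the diagonal entries.
Diagonal: 4, -7, -9.

-9, -7, 4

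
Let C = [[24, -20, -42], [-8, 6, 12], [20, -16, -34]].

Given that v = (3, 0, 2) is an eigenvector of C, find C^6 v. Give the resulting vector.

First find the eigenvalue: Cv = (-12, 0, -8) = -4·(3, 0, 2), so λ = -4.
Then C^6 v = λ^6·v = (-4)^6·(3, 0, 2) = 4096·(3, 0, 2) = (12288, 0, 8192).

(12288, 0, 8192)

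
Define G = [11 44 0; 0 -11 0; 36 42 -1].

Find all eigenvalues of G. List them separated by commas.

-11, -1, 11

Compute the characteristic polynomial p(λ) = det(λI - G).
Expanding the 3×3 determinant: p(λ) = λ^3 + λ^2 - 121λ - 121.
Since p(-1) = 0, λ = -1 is a root.
Factor out (λ + 1): p(λ) = (λ + 1)·(λ^2 - 121).
The quadratic factors as (λ + 11)·(λ - 11).
Eigenvalues: -11, -1, 11.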